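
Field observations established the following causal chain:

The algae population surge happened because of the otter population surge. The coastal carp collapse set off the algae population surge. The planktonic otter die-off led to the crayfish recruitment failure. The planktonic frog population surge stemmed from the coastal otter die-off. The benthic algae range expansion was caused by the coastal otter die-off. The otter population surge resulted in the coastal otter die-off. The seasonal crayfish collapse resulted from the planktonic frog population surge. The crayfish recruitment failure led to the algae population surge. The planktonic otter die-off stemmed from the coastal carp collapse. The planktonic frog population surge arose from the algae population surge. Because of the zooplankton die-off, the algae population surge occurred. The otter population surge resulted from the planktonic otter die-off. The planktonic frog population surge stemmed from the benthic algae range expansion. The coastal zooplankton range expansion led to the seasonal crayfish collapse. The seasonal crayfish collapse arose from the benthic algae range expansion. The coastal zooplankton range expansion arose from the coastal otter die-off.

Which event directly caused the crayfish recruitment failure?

the planktonic otter die-off

Upstream contributors include the coastal carp collapse, but only the planktonic otter die-off feeds directly into the crayfish recruitment failure.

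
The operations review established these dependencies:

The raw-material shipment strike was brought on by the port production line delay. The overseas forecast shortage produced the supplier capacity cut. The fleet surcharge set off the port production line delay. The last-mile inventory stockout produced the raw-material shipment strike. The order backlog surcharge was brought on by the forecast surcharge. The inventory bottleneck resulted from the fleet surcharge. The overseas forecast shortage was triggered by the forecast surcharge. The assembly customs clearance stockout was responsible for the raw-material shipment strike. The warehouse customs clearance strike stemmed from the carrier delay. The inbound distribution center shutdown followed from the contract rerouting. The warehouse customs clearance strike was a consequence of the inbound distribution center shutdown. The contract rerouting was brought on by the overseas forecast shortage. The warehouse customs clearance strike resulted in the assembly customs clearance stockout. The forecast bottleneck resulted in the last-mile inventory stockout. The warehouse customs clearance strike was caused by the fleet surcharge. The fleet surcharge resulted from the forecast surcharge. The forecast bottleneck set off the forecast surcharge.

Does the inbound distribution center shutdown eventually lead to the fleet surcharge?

The inbound distribution center shutdown leads to the warehouse customs clearance strike, the assembly customs clearance stockout, the raw-material shipment strike; the fleet surcharge is not among them.

No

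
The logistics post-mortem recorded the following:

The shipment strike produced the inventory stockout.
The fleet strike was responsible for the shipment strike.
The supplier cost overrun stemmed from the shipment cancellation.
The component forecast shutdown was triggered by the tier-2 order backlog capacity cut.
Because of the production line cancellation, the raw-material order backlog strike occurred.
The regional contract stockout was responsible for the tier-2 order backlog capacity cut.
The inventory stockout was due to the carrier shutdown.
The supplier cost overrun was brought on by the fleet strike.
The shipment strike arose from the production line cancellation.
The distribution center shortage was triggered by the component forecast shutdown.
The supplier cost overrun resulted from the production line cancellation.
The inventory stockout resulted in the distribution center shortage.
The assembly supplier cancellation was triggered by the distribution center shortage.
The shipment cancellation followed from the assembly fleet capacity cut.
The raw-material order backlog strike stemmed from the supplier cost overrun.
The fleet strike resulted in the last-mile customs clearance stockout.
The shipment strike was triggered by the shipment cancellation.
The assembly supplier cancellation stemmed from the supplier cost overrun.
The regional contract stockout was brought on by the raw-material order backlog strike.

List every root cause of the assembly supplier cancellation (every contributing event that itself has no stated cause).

the assembly fleet capacity cut, the carrier shutdown, the fleet strike, the production line cancellation

Tracing upstream from the assembly supplier cancellation: the assembly supplier cancellation ← the supplier cost overrun ← the fleet strike.
A separate upstream branch: the assembly supplier cancellation ← the supplier cost overrun ← the shipment cancellation ← the assembly fleet capacity cut.
A separate upstream branch: the assembly supplier cancellation ← the supplier cost overrun ← the production line cancellation.
A separate upstream branch: the assembly supplier cancellation ← the distribution center shortage ← the inventory stockout ← the carrier shutdown.
Each of those chain origins has no stated cause.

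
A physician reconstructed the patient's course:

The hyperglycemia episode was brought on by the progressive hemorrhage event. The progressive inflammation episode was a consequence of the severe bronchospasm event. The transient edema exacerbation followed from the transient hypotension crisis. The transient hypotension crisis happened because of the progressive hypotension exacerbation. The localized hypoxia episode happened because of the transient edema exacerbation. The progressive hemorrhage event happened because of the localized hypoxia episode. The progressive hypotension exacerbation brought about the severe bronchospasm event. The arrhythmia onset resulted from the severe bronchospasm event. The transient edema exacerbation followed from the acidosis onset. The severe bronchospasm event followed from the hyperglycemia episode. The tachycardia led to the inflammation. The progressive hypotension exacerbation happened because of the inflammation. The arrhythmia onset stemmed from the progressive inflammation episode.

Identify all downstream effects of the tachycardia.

the arrhythmia onset, the hyperglycemia episode, the inflammation, the localized hypoxia episode, the progressive hemorrhage event, the progressive hypotension exacerbation, the progressive inflammation episode, the severe bronchospasm event, the transient edema exacerbation, the transient hypotension crisis

Direct effects: the inflammation.
2 steps out: the progressive hypotension exacerbation.
3 steps out: the transient hypotension crisis, the severe bronchospasm event.
4 steps out: the transient edema exacerbation, the progressive inflammation episode, the arrhythmia onset.
5 steps out: the localized hypoxia episode.
6 steps out: the progressive hemorrhage event.
7 steps out: the hyperglycemia episode.
Not reachable from it: the acidosis onset.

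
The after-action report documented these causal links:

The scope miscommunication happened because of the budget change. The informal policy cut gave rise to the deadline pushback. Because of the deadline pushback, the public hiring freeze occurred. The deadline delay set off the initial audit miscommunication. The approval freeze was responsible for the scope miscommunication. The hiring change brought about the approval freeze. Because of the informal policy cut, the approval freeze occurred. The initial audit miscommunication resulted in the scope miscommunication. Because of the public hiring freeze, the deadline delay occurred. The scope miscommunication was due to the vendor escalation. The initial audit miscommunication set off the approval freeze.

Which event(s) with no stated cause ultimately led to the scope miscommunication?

the budget change, the hiring change, the informal policy cut, the vendor escalation

Tracing upstream from the scope miscommunication: the scope miscommunication ← the approval freeze ← the hiring change.
A separate upstream branch: the scope miscommunication ← the vendor escalation.
A separate upstream branch: the scope miscommunication ← the approval freeze ← the informal policy cut.
A separate upstream branch: the scope miscommunication ← the budget change.
Each of those chain origins has no stated cause.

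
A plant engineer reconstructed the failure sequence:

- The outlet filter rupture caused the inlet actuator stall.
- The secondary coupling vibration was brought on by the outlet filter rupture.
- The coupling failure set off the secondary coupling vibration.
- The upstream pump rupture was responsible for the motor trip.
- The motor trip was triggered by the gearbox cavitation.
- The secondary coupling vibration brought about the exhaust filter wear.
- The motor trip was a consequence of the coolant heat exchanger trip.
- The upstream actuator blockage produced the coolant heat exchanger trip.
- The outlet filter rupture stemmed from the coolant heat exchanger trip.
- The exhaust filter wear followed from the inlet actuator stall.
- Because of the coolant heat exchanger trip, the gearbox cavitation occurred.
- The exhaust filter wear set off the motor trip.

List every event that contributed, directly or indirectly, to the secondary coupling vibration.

Immediate causes of the secondary coupling vibration: the outlet filter rupture, the coupling failure.
Further upstream: the upstream actuator blockage, the coolant heat exchanger trip.

the coolant heat exchanger trip, the coupling failure, the outlet filter rupture, the upstream actuator blockage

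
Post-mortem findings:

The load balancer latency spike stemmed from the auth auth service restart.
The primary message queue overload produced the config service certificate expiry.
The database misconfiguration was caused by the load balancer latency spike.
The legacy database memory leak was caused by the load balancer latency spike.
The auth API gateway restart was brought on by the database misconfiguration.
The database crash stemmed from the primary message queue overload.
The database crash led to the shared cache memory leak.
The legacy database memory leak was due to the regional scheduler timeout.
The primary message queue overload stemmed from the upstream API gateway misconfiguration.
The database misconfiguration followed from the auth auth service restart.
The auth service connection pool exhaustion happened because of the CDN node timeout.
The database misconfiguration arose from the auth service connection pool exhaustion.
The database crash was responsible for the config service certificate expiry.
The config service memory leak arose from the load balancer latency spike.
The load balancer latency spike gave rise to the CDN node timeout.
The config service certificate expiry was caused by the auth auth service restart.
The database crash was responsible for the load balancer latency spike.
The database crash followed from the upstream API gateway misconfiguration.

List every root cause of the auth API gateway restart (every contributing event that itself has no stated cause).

Tracing upstream from the auth API gateway restart: the auth API gateway restart ← the database misconfiguration ← the load balancer latency spike ← the database crash ← the upstream API gateway misconfiguration.
A separate upstream branch: the auth API gateway restart ← the database misconfiguration ← the auth auth service restart.
Each of those chain origins has no stated cause.

the auth auth service restart, the upstream API gateway misconfiguration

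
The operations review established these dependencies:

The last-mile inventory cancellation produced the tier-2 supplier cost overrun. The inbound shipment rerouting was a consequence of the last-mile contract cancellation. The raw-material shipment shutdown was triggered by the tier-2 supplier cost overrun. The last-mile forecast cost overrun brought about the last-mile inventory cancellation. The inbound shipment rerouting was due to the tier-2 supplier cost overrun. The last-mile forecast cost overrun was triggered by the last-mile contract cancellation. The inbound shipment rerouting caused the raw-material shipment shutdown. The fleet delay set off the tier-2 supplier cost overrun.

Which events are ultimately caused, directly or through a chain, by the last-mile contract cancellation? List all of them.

the inbound shipment rerouting, the last-mile forecast cost overrun, the last-mile inventory cancellation, the raw-material shipment shutdown, the tier-2 supplier cost overrun

Direct effects: the last-mile forecast cost overrun, the inbound shipment rerouting.
2 steps out: the last-mile inventory cancellation, the raw-material shipment shutdown.
3 steps out: the tier-2 supplier cost overrun.
Not reachable from it: the fleet delay.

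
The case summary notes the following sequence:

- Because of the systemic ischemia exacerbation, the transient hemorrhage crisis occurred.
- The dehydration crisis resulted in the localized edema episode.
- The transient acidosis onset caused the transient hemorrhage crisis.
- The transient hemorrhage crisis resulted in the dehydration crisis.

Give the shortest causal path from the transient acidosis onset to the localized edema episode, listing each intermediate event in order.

the transient acidosis onset → the transient hemorrhage crisis → the dehydration crisis → the localized edema episode

the transient acidosis onset → the transient hemorrhage crisis
the transient hemorrhage crisis → the dehydration crisis
the dehydration crisis → the localized edema episode
Length: 3 steps.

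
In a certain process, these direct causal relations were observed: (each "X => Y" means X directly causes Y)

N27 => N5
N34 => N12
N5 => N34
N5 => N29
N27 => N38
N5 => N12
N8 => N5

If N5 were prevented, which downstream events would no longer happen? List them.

N12, N29, N34

Downstream of N5: N34, N12, N29.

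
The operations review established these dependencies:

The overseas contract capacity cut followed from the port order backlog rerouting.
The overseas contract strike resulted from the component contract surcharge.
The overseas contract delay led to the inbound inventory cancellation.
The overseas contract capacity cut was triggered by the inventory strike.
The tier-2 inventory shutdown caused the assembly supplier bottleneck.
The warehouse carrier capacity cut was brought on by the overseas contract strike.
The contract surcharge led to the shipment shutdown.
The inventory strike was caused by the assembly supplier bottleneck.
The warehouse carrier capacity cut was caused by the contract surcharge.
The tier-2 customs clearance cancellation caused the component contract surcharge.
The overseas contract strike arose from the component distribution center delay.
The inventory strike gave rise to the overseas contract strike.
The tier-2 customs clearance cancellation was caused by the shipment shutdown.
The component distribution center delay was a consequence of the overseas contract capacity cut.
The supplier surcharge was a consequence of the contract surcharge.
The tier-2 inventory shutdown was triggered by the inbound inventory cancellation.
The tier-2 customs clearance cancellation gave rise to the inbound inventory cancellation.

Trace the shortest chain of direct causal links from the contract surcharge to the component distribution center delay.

the contract surcharge → the shipment shutdown
the shipment shutdown → the tier-2 customs clearance cancellation
the tier-2 customs clearance cancellation → the inbound inventory cancellation
the inbound inventory cancellation → the tier-2 inventory shutdown
the tier-2 inventory shutdown → the assembly supplier bottleneck
the assembly supplier bottleneck → the inventory strike
the inventory strike → the overseas contract capacity cut
the overseas contract capacity cut → the component distribution center delay
Length: 8 steps.

the contract surcharge → the shipment shutdown → the tier-2 customs clearance cancellation → the inbound inventory cancellation → the tier-2 inventory shutdown → the assembly supplier bottleneck → the inventory strike → the overseas contract capacity cut → the component distribution center delay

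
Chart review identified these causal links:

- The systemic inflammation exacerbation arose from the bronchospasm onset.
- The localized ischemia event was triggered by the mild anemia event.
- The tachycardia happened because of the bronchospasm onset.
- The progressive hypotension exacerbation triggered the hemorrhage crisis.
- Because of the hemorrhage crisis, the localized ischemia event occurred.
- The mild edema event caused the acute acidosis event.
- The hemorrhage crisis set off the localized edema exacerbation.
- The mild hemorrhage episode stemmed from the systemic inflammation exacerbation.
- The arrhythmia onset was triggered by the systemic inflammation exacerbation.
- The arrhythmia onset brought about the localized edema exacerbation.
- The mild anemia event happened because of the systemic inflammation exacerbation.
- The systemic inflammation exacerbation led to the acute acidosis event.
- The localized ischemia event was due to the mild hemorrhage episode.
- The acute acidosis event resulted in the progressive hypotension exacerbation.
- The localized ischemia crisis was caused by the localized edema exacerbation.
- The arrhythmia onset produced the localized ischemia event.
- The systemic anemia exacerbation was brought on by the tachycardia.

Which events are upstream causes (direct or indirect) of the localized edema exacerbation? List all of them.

Immediate causes of the localized edema exacerbation: the arrhythmia onset, the hemorrhage crisis.
Further upstream: the bronchospasm onset, the systemic inflammation exacerbation, the mild edema event, the acute acidosis event, the progressive hypotension exacerbation.

the acute acidosis event, the arrhythmia onset, the bronchospasm onset, the hemorrhage crisis, the mild edema event, the progressive hypotension exacerbation, the systemic inflammation exacerbation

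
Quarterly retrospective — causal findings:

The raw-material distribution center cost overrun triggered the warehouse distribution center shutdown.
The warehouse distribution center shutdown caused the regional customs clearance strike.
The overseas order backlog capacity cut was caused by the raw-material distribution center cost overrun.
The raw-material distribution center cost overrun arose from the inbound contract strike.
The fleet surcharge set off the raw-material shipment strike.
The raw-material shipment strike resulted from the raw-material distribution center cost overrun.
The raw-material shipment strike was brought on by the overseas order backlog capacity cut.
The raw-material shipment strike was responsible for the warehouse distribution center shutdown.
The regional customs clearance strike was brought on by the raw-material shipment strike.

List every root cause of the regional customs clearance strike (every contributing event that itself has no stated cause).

Tracing upstream from the regional customs clearance strike: the regional customs clearance strike ← the raw-material shipment strike ← the fleet surcharge.
A separate upstream branch: the regional customs clearance strike ← the raw-material shipment strike ← the raw-material distribution center cost overrun ← the inbound contract strike.
Each of those chain origins has no stated cause.

the fleet surcharge, the inbound contract strike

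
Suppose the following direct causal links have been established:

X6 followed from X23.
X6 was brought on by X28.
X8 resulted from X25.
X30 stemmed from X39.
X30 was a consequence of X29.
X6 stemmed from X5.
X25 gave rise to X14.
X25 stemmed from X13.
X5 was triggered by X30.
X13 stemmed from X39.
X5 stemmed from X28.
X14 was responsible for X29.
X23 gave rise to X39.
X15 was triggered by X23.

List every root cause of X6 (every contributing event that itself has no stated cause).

X23, X28

Tracing upstream from X6: X6 ← X23.
A separate upstream branch: X6 ← X28.
Each of those chain origins has no stated cause.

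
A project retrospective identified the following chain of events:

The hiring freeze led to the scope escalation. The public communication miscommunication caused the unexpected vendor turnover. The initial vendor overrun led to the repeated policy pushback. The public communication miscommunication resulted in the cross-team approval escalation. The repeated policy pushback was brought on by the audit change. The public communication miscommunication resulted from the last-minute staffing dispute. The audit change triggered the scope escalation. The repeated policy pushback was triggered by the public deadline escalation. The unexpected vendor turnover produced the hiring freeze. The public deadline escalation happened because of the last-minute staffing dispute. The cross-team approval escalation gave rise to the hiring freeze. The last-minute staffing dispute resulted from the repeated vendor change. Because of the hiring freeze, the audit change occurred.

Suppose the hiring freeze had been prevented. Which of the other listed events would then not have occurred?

Downstream of the hiring freeze: the audit change, the scope escalation, the repeated policy pushback.
Of those, still caused via another path: the repeated policy pushback.
The remainder have no surviving cause.

the audit change, the scope escalation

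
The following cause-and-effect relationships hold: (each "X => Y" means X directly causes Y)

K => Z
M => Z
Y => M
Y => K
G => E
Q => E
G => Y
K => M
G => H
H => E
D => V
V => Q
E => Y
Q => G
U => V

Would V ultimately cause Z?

Yes

There is a causal chain: V → Q → G → Y → K → Z.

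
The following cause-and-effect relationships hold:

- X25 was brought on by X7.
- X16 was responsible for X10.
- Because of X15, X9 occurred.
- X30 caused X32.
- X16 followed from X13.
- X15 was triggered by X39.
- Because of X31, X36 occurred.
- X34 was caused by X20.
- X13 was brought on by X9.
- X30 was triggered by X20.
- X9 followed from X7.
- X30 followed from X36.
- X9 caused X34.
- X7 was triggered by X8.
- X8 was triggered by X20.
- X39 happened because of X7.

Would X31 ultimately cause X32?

There is a causal chain: X31 → X36 → X30 → X32.

Yes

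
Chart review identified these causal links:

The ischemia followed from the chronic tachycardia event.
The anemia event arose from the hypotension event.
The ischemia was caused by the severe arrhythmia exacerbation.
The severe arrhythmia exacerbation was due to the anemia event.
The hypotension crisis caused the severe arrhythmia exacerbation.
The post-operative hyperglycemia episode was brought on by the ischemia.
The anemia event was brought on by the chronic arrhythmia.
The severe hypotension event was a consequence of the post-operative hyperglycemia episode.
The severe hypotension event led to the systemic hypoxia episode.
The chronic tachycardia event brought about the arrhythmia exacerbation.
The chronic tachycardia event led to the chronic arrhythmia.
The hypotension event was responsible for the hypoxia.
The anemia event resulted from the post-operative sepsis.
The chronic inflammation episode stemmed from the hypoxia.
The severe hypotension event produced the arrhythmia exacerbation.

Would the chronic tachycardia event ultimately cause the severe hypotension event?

There is a causal chain: the chronic tachycardia event → the ischemia → the post-operative hyperglycemia episode → the severe hypotension event.

Yes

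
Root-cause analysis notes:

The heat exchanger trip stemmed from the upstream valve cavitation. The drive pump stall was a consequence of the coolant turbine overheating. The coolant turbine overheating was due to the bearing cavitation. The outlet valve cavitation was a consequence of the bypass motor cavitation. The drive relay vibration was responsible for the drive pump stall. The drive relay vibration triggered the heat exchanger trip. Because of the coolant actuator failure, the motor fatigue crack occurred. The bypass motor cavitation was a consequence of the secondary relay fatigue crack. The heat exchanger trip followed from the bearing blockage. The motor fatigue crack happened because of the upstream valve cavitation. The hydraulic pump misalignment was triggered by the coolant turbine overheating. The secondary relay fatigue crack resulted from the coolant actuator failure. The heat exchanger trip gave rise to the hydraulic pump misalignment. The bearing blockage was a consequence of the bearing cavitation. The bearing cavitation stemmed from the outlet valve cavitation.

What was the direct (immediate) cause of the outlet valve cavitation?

Upstream contributors include the coolant actuator failure, the secondary relay fatigue crack, but only the bypass motor cavitation feeds directly into the outlet valve cavitation.

the bypass motor cavitation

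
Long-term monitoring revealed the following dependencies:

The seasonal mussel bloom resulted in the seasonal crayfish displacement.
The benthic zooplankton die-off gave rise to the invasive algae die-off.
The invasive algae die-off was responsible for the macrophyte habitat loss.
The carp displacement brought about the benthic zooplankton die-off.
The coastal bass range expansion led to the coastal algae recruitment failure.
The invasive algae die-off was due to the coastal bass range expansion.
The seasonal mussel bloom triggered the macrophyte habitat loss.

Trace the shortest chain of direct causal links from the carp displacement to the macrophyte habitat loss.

the carp displacement → the benthic zooplankton die-off
the benthic zooplankton die-off → the invasive algae die-off
the invasive algae die-off → the macrophyte habitat loss
Length: 3 steps.

the carp displacement → the benthic zooplankton die-off → the invasive algae die-off → the macrophyte habitat loss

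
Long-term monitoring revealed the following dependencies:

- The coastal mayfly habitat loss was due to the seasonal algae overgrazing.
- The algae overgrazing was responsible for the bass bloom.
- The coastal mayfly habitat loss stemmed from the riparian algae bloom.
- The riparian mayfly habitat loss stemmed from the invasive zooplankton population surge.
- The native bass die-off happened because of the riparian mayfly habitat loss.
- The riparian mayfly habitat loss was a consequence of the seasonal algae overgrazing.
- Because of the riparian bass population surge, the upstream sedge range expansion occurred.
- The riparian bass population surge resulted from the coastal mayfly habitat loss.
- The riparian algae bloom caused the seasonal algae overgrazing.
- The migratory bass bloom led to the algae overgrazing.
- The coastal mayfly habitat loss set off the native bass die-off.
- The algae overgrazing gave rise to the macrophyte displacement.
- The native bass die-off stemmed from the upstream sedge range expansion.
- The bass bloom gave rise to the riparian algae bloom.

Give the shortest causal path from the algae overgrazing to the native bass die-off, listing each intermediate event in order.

the algae overgrazing → the bass bloom
the bass bloom → the riparian algae bloom
the riparian algae bloom → the coastal mayfly habitat loss
the coastal mayfly habitat loss → the native bass die-off
Length: 4 steps.

the algae overgrazing → the bass bloom → the riparian algae bloom → the coastal mayfly habitat loss → the native bass die-off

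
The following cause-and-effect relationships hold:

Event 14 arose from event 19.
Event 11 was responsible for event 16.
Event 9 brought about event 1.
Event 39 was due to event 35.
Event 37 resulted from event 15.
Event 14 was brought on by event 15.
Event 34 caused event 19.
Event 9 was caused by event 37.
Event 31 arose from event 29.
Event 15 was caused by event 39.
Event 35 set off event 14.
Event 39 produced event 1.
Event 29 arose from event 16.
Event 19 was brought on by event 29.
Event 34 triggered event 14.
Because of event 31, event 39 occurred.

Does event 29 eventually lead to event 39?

There is a causal chain: event 29 → event 31 → event 39.

Yes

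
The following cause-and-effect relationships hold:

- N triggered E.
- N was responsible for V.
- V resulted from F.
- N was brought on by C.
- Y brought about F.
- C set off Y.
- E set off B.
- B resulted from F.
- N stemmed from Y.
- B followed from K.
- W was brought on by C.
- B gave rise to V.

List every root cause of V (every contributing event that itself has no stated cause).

C, K

Tracing upstream from V: V ← N ← C.
A separate upstream branch: V ← B ← K.
Each of those chain origins has no stated cause.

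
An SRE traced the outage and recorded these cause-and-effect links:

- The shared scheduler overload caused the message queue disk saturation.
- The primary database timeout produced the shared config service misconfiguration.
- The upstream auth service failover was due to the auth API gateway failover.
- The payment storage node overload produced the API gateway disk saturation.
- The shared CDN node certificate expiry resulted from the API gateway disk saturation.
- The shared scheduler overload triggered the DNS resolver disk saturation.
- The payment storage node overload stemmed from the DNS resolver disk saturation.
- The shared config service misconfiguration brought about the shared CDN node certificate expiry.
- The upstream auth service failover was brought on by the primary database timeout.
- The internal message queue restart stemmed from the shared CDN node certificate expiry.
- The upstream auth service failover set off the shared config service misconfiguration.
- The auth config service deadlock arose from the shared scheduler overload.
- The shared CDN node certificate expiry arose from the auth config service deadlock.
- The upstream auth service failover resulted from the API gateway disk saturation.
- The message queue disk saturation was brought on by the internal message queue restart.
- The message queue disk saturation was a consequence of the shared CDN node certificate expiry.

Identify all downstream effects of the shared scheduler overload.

Direct effects: the auth config service deadlock, the DNS resolver disk saturation, the message queue disk saturation.
2 steps out: the payment storage node overload, the shared CDN node certificate expiry.
3 steps out: the API gateway disk saturation, the internal message queue restart.
4 steps out: the upstream auth service failover.
5 steps out: the shared config service misconfiguration.
Not reachable from it: the primary database timeout, the auth API gateway failover.

the API gateway disk saturation, the DNS resolver disk saturation, the auth config service deadlock, the internal message queue restart, the message queue disk saturation, the payment storage node overload, the shared CDN node certificate expiry, the shared config service misconfiguration, the upstream auth service failover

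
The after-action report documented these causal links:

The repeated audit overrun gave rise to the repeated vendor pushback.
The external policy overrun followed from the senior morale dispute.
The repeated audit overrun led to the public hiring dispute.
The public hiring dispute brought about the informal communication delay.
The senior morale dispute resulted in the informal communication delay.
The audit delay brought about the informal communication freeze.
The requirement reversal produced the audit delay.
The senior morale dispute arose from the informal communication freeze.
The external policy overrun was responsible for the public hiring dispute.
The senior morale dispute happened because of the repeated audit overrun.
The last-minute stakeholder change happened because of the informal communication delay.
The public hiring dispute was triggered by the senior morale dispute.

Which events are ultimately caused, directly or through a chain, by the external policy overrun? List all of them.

Direct effects: the public hiring dispute.
2 steps out: the informal communication delay.
3 steps out: the last-minute stakeholder change.
Not reachable from it: the repeated audit overrun, the requirement reversal, the audit delay, the informal communication freeze, the repeated vendor pushback, the senior morale dispute.

the informal communication delay, the last-minute stakeholder change, the public hiring dispute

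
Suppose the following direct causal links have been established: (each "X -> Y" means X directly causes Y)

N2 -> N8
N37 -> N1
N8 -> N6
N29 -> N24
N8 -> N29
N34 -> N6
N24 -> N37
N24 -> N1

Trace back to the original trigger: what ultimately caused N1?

Tracing upstream from N1: N1 ← N24 ← N29 ← N8 ← N2.
N2 has no stated cause, so it is the root.

N2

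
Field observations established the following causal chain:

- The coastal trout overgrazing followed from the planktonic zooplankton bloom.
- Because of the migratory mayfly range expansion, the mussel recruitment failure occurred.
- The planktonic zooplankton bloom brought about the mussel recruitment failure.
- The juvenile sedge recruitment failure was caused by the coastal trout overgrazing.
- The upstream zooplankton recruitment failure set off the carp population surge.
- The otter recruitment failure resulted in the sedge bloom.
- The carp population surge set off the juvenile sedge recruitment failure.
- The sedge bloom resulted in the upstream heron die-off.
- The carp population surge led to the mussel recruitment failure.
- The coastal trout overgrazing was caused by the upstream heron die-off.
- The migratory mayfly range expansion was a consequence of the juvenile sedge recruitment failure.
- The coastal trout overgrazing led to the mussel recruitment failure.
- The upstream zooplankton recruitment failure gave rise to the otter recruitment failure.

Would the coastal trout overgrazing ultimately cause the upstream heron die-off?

No

The coastal trout overgrazing leads to the juvenile sedge recruitment failure, the migratory mayfly range expansion, the mussel recruitment failure; the upstream heron die-off is not among them.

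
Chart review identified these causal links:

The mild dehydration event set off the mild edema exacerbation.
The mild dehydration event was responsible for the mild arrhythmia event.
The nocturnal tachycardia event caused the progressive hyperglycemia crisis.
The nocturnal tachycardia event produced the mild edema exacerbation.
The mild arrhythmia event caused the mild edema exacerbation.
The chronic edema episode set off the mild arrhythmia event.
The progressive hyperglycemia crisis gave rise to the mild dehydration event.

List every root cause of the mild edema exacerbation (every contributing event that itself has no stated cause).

the chronic edema episode, the nocturnal tachycardia event

Tracing upstream from the mild edema exacerbation: the mild edema exacerbation ← the nocturnal tachycardia event.
A separate upstream branch: the mild edema exacerbation ← the mild arrhythmia event ← the chronic edema episode.
Each of those chain origins has no stated cause.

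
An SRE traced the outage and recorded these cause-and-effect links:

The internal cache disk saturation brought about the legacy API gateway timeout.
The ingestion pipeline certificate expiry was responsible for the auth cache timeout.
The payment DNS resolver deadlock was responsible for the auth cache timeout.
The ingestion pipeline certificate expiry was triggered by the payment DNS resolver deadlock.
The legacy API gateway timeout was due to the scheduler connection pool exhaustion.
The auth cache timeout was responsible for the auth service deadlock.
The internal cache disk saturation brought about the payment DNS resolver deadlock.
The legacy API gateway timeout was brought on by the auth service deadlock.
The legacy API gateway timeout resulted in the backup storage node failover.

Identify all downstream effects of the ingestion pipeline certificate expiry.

Direct effects: the auth cache timeout.
2 steps out: the auth service deadlock.
3 steps out: the legacy API gateway timeout.
4 steps out: the backup storage node failover.
Not reachable from it: the internal cache disk saturation, the payment DNS resolver deadlock, the scheduler connection pool exhaustion.

the auth cache timeout, the auth service deadlock, the backup storage node failover, the legacy API gateway timeout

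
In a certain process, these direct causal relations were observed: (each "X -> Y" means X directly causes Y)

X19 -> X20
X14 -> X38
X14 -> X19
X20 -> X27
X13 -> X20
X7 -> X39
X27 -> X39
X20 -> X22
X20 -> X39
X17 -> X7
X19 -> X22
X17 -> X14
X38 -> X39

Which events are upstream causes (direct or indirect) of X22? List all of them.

X13, X14, X17, X19, X20

Immediate causes of X22: X19, X20.
Further upstream: X17, X14, X13.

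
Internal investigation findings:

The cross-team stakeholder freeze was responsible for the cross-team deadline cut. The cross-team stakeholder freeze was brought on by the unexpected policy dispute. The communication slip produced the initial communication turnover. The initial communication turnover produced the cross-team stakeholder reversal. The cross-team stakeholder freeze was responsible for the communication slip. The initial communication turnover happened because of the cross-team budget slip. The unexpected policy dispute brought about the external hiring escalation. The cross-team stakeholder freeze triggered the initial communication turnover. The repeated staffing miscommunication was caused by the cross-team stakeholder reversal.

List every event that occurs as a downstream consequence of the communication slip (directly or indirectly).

Direct effects: the initial communication turnover.
2 steps out: the cross-team stakeholder reversal.
3 steps out: the repeated staffing miscommunication.
Not reachable from it: the unexpected policy dispute, the cross-team stakeholder freeze, the cross-team deadline cut, the external hiring escalation, the cross-team budget slip.

the cross-team stakeholder reversal, the initial communication turnover, the repeated staffing miscommunication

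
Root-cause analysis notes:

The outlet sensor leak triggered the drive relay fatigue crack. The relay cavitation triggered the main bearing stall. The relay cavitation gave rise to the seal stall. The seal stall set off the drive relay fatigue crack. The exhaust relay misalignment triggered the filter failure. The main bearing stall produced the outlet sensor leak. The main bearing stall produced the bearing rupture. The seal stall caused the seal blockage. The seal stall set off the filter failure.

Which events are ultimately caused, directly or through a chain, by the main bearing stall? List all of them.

the bearing rupture, the drive relay fatigue crack, the outlet sensor leak

Direct effects: the outlet sensor leak, the bearing rupture.
2 steps out: the drive relay fatigue crack.
Not reachable from it: the relay cavitation, the seal stall, the filter failure, the seal blockage, the exhaust relay misalignment.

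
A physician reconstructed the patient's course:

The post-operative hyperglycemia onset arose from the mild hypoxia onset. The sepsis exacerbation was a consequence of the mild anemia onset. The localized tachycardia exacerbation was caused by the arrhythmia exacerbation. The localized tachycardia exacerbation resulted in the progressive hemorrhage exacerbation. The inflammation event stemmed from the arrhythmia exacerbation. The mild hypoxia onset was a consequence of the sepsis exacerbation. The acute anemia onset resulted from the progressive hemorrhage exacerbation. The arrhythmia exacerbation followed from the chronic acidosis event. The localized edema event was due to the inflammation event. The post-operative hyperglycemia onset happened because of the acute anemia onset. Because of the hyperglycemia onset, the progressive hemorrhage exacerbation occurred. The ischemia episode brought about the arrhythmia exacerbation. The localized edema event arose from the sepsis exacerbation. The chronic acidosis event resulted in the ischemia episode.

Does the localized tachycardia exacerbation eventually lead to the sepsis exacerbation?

The localized tachycardia exacerbation leads to the progressive hemorrhage exacerbation, the acute anemia onset, the post-operative hyperglycemia onset; the sepsis exacerbation is not among them.

No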